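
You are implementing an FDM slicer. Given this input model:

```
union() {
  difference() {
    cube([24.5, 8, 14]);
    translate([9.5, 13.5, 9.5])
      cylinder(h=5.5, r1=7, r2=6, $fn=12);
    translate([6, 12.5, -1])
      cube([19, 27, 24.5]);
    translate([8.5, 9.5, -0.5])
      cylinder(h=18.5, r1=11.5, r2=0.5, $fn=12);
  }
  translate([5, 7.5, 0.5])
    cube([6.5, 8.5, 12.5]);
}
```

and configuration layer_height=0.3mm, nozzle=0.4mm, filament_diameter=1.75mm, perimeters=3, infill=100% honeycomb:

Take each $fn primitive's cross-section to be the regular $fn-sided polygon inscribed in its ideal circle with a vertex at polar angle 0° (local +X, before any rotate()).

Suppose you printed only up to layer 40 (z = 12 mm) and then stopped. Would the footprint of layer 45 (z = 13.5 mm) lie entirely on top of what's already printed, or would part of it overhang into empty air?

part overhangs

Compare the two slices. At z = 12: the cube (footprint 24.5×8) is included at this height (area 196.00 mm²); the cone at (9.5, 13.5) contributes a regular 12-gon of circumradius 6.545 (interpolated between r1=7 and r2=6 at t=0.455) (area = (12/2)·6.545²·sin(360°/12) = 128.53 mm²); the cube at (6, 12.5) is present — its section is the full 19×27 rectangle (area 513.00 mm²); the cone at (8.5, 9.5) (r1=11.5→r2=0.5) has section circumradius 4.068 here — a regular 12-gon (area = (12/2)·4.068²·sin(360°/12) = 49.64 mm²); Subtracting the remaining from the first: starting from the 24.5×8 cube (196.00 mm²), the cone at (9.5, 13.5) partially overlaps it — only the 4.00 mm² overlap (of its 128.53 mm²) is removed, clipping the outline; the 19×27 cube at (6, 12.5) misses the remaining region (no effect); the cone at (8.5, 9.5) partially overlaps it — only the 9.40 mm² overlap (of its 49.64 mm²) is removed, clipping the outline — area = 182.60 mm²; the cube at (5, 7.5) is present — its section is the full 6.5×8.5 rectangle (area 55.25 mm²); Combining (union): the 2 present regions are separate (no shared area or edge), so areas and boundary lengths simply add and each stays a separate island — area = 237.85 mm². At z = 13.5: the cube (footprint 24.5×8) is included at this height (area 196.00 mm²); the cone at (9.5, 13.5) contributes a regular 12-gon of circumradius 6.273 (interpolated between r1=7 and r2=6 at t=0.727) (area = (12/2)·6.273²·sin(360°/12) = 118.04 mm²); the cube at (6, 12.5) (footprint 19×27) is included at this height (area 513.00 mm²); the cone at (8.5, 9.5) contributes a regular 12-gon of circumradius 3.176 (interpolated between r1=11.5 and r2=0.5 at t=0.757) (area = (12/2)·3.176²·sin(360°/12) = 30.25 mm²); Taking the first minus the rest: starting from the 24.5×8 cube (196.00 mm²), the cone at (9.5, 13.5) partially overlaps it — only the 2.23 mm² overlap (of its 118.04 mm²) is removed, clipping the outline; the 19×27 cube at (6, 12.5) misses the remaining region (no effect); the cone at (8.5, 9.5) partially overlaps it — only the 4.18 mm² overlap (of its 30.25 mm²) is removed, clipping the outline — area = 189.59 mm²; the cube at (5, 7.5) is not intersected at this z (z outside [0.5, 13]); Taking the union: only the result so far is present, so the union is just that shape — area = 189.59 mm². Checking containment: at z = 13.5 the cross-section extends beyond the z = 12 cross-section by about 6.42 mm².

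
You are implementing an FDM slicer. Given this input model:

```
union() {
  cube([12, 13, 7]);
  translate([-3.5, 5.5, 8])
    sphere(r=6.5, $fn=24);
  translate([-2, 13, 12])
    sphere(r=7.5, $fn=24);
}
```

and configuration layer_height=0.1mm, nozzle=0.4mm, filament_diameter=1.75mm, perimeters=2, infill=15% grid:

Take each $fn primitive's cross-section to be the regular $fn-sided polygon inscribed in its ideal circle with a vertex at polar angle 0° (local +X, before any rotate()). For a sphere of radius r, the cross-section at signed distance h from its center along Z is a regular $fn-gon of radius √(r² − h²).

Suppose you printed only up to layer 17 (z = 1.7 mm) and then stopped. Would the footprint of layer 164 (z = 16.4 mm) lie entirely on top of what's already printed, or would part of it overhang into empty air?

Compare the two slices. At z = 1.7: the 12×13 cube contributes its full rectangle (area 156.00 mm²); the r=6.5 sphere at (-3.5, 5.5) slices to a regular 24-gon of circumradius 1.600 (√(r²−h²) with h=6.3 from center) (area = (24/2)·1.600²·sin(360°/24) = 7.95 mm²); the sphere at (-2, 13) is absent (|z−center|=10.300 > r=7.5); Taking the union: the 2 present regions are separate (no shared area or edge), so areas and boundary lengths simply add and each stays a separate island — area = 163.95 mm². At z = 16.4: the cube does not reach this height (z outside [0, 7]); the sphere at (-3.5, 5.5) is not intersected at this z (|z−center|=8.400 > r=6.5); the r=7.5 sphere at (-2, 13) slices to a regular 24-gon of circumradius 6.074 (√(r²−h²) with h=4.4 from center) (area = (24/2)·6.074²·sin(360°/24) = 114.57 mm²); Taking the union: only the r=7.5 sphere at (-2, 13) is present, so the union is just that shape — area = 114.57 mm². Checking containment: at z = 16.4 the cross-section extends beyond the z = 1.7 cross-section by about 97.79 mm².

part overhangs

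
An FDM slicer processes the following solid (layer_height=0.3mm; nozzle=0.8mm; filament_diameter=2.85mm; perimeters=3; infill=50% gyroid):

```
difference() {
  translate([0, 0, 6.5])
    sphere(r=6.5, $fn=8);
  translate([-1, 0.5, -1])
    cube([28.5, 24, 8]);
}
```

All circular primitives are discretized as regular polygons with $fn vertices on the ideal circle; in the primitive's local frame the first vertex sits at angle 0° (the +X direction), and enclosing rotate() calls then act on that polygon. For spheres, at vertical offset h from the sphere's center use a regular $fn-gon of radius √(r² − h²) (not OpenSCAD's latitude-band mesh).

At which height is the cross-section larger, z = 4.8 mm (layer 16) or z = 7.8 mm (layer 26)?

Layer 16 (z = 4.8): the r=6.5 sphere contributes a regular 8-gon of circumradius √(6.5²−1.7²) = 6.274 (area = (8/2)·6.274²·sin(360°/8) = 111.33 mm²); the cube at (-1, 0.5) is present — its section is the full 28.5×24 rectangle (area 684.00 mm²); Subtracting the remaining from the first: starting from the r=6.5 sphere (111.33 mm²), the 28.5×24 cube at (-1, 0.5) partially overlaps it — only the 30.31 mm² overlap (of its 684.00 mm²) is removed, clipping the outline — area = 81.01 mm². So its area = 81.01 mm². Layer 26 (z = 7.8): the r=6.5 sphere contributes a regular 8-gon of circumradius √(6.5²−1.3²) = 6.369 (area = (8/2)·6.369²·sin(360°/8) = 114.72 mm²); the cube at (-1, 0.5) is not intersected at this z (z outside [-1, 7]); Subtracting the remaining from the first: none of the subtracted shapes is present at this height, so the r=6.5 sphere is unchanged — area = 114.72 mm². So its area = 114.72 mm². Layer 26 is larger (114.72 vs 81.01 mm²).

layer 26 (z = 7.8 mm)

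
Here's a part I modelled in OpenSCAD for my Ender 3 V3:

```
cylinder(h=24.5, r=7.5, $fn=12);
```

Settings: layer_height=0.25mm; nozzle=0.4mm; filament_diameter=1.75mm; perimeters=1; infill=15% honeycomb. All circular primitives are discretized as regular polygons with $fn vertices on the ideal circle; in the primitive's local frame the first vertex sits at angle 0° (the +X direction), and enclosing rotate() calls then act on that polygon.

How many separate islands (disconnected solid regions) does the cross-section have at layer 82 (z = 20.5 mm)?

At z = 20.5 mm: the cylinder: section is a regular 12-gon, circumradius r=7.5. Overall, the cross-section is a single solid region. Island count = 1.

1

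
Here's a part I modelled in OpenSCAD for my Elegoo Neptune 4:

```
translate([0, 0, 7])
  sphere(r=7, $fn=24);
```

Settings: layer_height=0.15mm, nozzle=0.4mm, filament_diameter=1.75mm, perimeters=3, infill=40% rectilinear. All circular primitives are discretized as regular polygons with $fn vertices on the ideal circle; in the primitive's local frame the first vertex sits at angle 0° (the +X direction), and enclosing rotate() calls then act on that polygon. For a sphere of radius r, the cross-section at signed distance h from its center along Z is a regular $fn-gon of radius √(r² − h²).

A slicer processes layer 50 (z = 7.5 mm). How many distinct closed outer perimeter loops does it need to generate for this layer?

At z = 7.5 mm: the r=7 sphere contributes a regular 24-gon of circumradius √(7²−0.5²) = 6.982. The result has 1 disconnected region.

1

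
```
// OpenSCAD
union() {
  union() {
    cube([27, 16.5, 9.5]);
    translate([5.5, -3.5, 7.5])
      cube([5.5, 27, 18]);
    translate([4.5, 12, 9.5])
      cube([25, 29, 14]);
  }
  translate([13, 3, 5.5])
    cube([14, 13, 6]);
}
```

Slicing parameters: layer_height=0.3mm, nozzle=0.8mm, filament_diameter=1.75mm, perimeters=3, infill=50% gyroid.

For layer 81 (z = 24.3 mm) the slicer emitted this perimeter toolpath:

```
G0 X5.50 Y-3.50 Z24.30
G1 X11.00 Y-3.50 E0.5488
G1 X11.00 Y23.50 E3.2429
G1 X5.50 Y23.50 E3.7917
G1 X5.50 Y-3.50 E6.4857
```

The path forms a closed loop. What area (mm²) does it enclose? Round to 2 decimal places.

Apply the shoelace formula to the sequence of (X, Y) vertices; enclosed area = 148.50 mm².

148.50 mm²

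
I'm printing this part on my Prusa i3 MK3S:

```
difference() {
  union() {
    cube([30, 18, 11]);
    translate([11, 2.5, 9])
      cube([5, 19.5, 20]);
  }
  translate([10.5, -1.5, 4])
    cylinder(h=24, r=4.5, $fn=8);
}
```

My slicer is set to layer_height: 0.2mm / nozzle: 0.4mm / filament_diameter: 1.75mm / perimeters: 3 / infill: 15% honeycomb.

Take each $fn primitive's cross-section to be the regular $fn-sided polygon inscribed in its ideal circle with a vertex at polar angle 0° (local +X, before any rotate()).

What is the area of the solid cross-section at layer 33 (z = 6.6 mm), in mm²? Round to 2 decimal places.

523.93 mm²

At z = 6.6 mm: the 30×18 cube contributes its full rectangle (area 540.00 mm²); the cube at (11, 2.5) is absent (z outside [9, 29]); Merging all regions: only the 30×18 cube is present, so the union is just that shape — area = 540.00 mm²; the r=4.5 cylinder at (10.5, -1.5) contributes a regular 8-gon of circumradius 4.5 (area = (8/2)·4.500²·sin(360°/8) = 57.28 mm²); Subtracting the remaining from the first: starting from the result so far (540.00 mm²), the r=4.5 cylinder at (10.5, -1.5) partially overlaps it — only the 16.07 mm² overlap (of its 57.28 mm²) is removed, clipping the outline — area = 523.93 mm². Overall, the cross-section is a single solid region. Net area = 523.93 mm².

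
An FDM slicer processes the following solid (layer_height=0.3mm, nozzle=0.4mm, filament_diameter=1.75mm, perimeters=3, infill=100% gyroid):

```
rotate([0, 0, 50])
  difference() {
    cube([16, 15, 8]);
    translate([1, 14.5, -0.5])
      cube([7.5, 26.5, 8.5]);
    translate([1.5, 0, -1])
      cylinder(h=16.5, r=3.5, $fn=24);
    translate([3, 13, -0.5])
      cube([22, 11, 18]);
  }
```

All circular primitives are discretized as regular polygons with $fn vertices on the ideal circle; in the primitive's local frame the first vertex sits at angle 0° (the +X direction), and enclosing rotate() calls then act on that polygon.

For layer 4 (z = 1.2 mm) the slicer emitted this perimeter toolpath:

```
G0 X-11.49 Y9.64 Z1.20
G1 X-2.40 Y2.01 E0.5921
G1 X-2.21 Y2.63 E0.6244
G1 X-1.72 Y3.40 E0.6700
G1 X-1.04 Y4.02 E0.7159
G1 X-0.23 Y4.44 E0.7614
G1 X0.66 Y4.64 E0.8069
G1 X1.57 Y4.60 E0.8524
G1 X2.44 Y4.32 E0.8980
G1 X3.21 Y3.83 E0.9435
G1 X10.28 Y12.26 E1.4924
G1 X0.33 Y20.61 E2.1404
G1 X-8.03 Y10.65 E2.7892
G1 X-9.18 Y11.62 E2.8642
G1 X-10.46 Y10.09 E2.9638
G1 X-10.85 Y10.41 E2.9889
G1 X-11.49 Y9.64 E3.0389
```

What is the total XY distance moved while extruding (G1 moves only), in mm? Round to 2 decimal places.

60.91 mm

Sum the Euclidean lengths of each G1 segment: total = 60.91 mm.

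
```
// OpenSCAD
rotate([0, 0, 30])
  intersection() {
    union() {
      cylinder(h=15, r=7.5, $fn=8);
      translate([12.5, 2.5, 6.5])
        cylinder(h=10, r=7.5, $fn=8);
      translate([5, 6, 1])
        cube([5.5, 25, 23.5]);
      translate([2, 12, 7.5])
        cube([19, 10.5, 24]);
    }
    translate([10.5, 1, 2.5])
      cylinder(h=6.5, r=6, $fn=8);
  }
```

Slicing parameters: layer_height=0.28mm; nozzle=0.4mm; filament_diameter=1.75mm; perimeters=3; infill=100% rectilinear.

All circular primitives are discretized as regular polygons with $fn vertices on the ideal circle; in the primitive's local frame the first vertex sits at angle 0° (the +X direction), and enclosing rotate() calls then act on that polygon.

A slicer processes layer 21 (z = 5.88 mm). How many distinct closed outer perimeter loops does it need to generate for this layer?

At z = 5.88 mm: the r=7.5 cylinder gives a regular 8-gon of circumradius 7.5 (constant along its height); the cylinder at (12.5, 2.5) does not reach this height (z outside [6.5, 16.5]); the cube at (5, 6) (footprint 5.5×25) is included at this height; the cube at (2, 12) does not reach this height (z outside [7.5, 31.5]); Taking the union: the 2 present regions are separate (no shared area or edge), so areas and boundary lengths simply add and each stays a separate island — 2 connected regions; the r=6 cylinder at (10.5, 1) contributes a regular 8-gon of circumradius 6; Taking the intersection: the r=6 cylinder at (10.5, 1) partially overlaps the result so far; clipping to the common part keeps 11.86 mm² — 2 connected regions; (rotated 30° about Z; rotation is an isometry so areas/perimeters/island counts are preserved). The result has 2 disconnected regions.

2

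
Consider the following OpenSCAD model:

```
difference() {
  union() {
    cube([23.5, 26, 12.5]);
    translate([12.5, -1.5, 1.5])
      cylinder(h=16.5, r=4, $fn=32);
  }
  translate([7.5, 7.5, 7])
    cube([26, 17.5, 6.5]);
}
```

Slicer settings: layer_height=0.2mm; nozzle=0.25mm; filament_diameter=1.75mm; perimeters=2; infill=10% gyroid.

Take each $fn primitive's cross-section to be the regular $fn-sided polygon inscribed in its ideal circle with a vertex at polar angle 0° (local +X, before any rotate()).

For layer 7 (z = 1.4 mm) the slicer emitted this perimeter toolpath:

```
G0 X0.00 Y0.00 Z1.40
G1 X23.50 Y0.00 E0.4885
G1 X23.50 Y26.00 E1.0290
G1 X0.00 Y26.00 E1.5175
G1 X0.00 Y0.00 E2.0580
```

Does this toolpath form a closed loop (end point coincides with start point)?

yes

Start point (G0): (0.00, 0.00). End point (last G1): the path returns to the start — closed.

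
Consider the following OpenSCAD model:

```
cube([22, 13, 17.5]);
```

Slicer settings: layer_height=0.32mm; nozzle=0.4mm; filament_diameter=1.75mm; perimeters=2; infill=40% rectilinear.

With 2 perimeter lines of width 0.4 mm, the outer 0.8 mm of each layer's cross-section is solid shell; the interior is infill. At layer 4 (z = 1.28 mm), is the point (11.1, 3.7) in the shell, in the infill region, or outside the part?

infill

At z = 1.28 mm: the 22×13 cube contributes its full rectangle. Overall, the cross-section is a single solid region. The nearest boundary edge runs (0.00, 0.00)→(22.00, 0.00); distance from the point to it = 3.70 mm. The point is inside the cross-section and 3.70 mm from the nearest boundary — more than the 0.8 mm shell width (2 × 0.4), so it's in the infill interior.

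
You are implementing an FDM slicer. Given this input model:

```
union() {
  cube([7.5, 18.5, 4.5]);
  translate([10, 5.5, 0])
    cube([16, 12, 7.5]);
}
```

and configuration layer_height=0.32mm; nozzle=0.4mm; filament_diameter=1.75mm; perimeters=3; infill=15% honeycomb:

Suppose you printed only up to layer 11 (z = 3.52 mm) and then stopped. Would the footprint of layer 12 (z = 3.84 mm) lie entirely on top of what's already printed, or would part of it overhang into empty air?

entirely on top

Compare the two slices. At z = 3.52: the 7.5×18.5 cube contributes its full rectangle (area 138.75 mm²); the cube at (10, 5.5) (footprint 16×12) is included at this height (area 192.00 mm²); Combining (union): the 2 present regions are separate (no shared area or edge), so areas and boundary lengths simply add and each stays a separate island — area = 330.75 mm². At z = 3.84: the cube is present — its section is the full 7.5×18.5 rectangle (area 138.75 mm²); the cube at (10, 5.5) is present — its section is the full 16×12 rectangle (area 192.00 mm²); Merging all regions: the 2 present regions are separate (no shared area or edge), so areas and boundary lengths simply add and each stays a separate island — area = 330.75 mm². Checking containment: the cross-section at z = 3.84 is a subset of the cross-section at z = 3.52.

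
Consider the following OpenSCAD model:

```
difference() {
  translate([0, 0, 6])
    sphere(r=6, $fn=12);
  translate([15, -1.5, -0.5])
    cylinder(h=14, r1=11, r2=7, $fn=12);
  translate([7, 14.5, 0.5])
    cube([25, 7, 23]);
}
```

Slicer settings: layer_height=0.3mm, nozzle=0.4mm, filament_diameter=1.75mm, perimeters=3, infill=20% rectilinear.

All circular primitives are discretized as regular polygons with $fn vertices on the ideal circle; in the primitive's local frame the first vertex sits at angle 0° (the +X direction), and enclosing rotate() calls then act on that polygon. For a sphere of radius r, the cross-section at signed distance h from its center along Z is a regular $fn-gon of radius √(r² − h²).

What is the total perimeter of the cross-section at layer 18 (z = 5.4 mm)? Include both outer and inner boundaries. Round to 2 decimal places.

37.08 mm

At z = 5.4 mm: the sphere: section is a regular 12-gon, circumradius = √(r²−h²) = √(6²−0.6²) = 5.970 (perimeter = 2·12·5.970·sin(180°/12) = 37.08 mm); the cone at (15, -1.5) (r1=11→r2=7) has section circumradius 9.314 here — a regular 12-gon (perimeter = 2·12·9.314·sin(180°/12) = 57.86 mm); the 25×7 cube at (7, 14.5) contributes its full rectangle (perimeter 64.00 mm); Taking the first minus the rest: starting from the r=6 sphere, the cone at (15, -1.5) misses the remaining region (no effect); the 25×7 cube at (7, 14.5) misses the remaining region (no effect) — boundary = 37.08 mm. Overall, the cross-section is a single solid region. Total boundary length (outer) = 37.08 mm.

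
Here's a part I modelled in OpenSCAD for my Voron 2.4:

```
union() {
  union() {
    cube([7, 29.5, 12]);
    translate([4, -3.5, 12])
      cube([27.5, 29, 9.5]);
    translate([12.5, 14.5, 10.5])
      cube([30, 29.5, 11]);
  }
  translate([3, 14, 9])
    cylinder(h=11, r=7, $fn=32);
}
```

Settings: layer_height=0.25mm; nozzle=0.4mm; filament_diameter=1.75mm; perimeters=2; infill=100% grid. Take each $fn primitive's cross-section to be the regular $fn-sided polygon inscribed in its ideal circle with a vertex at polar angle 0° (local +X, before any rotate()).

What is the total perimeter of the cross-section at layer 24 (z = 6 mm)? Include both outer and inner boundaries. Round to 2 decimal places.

73.00 mm

At z = 6 mm: the cube (footprint 7×29.5) is included at this height (perimeter 73.00 mm); the cube at (4, -3.5) is not intersected at this z (z outside [12, 21.5]); the cube at (12.5, 14.5) is absent (z outside [10.5, 21.5]); Taking the union: only the 7×29.5 cube is present, so the union is just that shape — boundary = 73.00 mm; the cylinder at (3, 14) is not intersected at this z (z outside [9, 20]); Merging all regions: only that combined region is present, so the union is just that shape — boundary = 73.00 mm. Overall, the cross-section is a single solid region. Total boundary length (outer) = 73.00 mm.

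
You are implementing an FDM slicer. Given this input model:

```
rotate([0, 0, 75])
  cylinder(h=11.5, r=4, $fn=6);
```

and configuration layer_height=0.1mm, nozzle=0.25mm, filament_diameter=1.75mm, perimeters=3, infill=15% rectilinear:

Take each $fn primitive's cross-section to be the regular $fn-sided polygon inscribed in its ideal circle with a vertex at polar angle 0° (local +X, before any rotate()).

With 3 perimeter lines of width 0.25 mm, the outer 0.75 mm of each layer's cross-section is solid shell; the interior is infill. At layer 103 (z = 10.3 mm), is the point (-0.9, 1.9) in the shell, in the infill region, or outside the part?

infill

At z = 10.3 mm: the r=4 cylinder gives a regular 6-gon of circumradius 4 (constant along its height); (whole slice rotated 75° about Z — lengths, areas and connectivity unchanged). Overall, the cross-section is a single solid region. Undo the 75° rotation: the query point maps to (1.602, 1.361) in the un-rotated model frame. The nearest boundary edge runs (4.00, 0.00)→(2.00, 3.46); distance from the point to it = 1.40 mm. The point is inside the cross-section and 1.40 mm from the nearest boundary — more than the 0.75 mm shell width (3 × 0.25), so it's in the infill interior.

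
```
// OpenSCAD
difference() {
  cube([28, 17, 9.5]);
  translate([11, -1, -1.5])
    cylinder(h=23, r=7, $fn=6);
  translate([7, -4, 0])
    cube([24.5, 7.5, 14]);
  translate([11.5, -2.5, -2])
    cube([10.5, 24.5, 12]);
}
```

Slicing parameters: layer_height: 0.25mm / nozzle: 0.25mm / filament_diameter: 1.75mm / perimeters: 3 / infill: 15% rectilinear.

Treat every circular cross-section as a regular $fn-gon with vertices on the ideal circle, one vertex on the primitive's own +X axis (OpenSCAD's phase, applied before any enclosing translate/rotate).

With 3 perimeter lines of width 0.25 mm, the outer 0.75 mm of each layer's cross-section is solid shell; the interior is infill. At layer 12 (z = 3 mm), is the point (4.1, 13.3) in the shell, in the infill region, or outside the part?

infill

At z = 3 mm: the cube (footprint 28×17) is included at this height; the cylinder at (11, -1): section is a regular 6-gon, circumradius r=7; the 24.5×7.5 cube at (7, -4) contributes its full rectangle; the 10.5×24.5 cube at (11.5, -2.5) contributes its full rectangle; After the difference (first − rest): starting from the 28×17 cube, the r=7 cylinder at (11, -1) partially overlaps it — only the 50.23 mm² overlap (of its 127.31 mm²) is removed, clipping the outline; the 24.5×7.5 cube at (7, -4) partially overlaps it — only the 40.56 mm² overlap (of its 183.75 mm²) is removed, clipping the outline; the 10.5×24.5 cube at (11.5, -2.5) partially overlaps it — only the 136.36 mm² overlap (of its 257.25 mm²) is removed, clipping the outline — 2 connected regions. Overall, the cross-section has 2 separate islands. The nearest boundary edge runs (0.00, 17.00)→(11.50, 17.00); distance from the point to it = 3.70 mm. (Shell/infill is judged within the island containing the point — the largest one.) The point is inside the cross-section and 3.70 mm from the nearest boundary — more than the 0.75 mm shell width (3 × 0.25), so it's in the infill interior.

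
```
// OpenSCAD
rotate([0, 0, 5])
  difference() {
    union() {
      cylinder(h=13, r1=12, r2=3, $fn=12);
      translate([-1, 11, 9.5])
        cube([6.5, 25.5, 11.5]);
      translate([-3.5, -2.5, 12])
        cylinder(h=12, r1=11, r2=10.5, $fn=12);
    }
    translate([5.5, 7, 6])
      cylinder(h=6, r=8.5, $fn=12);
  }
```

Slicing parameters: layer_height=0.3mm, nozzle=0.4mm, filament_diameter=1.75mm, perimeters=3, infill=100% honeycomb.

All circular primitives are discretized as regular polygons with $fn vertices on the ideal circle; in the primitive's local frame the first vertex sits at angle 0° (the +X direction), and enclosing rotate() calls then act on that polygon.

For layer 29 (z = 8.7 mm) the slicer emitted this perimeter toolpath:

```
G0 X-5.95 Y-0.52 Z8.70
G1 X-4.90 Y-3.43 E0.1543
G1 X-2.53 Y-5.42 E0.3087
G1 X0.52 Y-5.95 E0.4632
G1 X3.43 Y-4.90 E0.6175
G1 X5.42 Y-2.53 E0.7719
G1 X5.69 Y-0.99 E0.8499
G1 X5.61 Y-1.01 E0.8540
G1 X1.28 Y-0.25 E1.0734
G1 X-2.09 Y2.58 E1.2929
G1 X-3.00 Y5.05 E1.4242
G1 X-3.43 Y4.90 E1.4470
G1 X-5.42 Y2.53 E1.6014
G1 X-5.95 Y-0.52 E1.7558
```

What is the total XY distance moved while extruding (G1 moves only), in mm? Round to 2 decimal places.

Sum the Euclidean lengths of each G1 segment: total = 35.19 mm.

35.19 mm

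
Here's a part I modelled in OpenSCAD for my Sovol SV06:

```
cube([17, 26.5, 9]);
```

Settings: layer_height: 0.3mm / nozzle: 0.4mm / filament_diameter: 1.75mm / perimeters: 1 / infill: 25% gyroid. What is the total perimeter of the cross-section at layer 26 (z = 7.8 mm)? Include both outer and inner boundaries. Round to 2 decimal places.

At z = 7.8 mm: the cube (footprint 17×26.5) is included at this height (perimeter 87.00 mm). Overall, the cross-section is a single solid region. Total boundary length (outer) = 87.00 mm.

87.00 mm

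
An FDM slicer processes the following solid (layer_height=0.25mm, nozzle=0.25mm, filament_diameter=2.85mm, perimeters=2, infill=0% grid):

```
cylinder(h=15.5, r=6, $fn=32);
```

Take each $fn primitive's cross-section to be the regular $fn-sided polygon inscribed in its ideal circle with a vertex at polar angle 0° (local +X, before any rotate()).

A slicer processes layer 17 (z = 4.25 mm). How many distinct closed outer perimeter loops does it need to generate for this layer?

1

At z = 4.25 mm: the r=6 cylinder contributes a regular 32-gon of circumradius 6. The result has 1 disconnected region.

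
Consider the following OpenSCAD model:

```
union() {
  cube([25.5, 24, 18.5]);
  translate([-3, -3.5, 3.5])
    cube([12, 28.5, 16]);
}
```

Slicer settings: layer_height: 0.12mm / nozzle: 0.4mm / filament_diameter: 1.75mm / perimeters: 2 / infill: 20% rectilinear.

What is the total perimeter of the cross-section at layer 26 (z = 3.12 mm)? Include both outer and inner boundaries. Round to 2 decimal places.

At z = 3.12 mm: the cube is present — its section is the full 25.5×24 rectangle (perimeter 99.00 mm); the cube at (-3, -3.5) does not reach this height (z outside [3.5, 19.5]); Merging all regions: only the 25.5×24 cube is present, so the union is just that shape — boundary = 99.00 mm. Overall, the cross-section is a single solid region. Total boundary length (outer) = 99.00 mm.

99.00 mm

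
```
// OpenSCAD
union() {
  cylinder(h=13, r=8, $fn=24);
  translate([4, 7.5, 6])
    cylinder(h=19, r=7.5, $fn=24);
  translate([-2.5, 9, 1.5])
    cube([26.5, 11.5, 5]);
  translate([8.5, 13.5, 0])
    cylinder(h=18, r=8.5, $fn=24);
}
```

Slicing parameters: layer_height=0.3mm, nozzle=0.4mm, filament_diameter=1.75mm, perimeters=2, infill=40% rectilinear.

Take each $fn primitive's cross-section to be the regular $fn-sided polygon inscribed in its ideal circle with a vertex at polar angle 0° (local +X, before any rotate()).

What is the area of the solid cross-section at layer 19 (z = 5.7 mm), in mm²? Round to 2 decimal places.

At z = 5.7 mm: the r=8 cylinder contributes a regular 24-gon of circumradius 8 (area = (24/2)·8.000²·sin(360°/24) = 198.77 mm²); the cylinder at (4, 7.5) is absent (z outside [6, 25]); the 26.5×11.5 cube at (-2.5, 9) contributes its full rectangle (area 304.75 mm²); the r=8.5 cylinder at (8.5, 13.5) contributes a regular 24-gon of circumradius 8.5 (area = (24/2)·8.500²·sin(360°/24) = 224.40 mm²); Combining (union): the regions partially overlap — summed areas 727.92 mm² minus the doubly-counted overlap 176.31 mm² gives 551.61 mm² — area = 551.61 mm². Overall, the cross-section is a single solid region. Net area = 551.61 mm².

551.61 mm²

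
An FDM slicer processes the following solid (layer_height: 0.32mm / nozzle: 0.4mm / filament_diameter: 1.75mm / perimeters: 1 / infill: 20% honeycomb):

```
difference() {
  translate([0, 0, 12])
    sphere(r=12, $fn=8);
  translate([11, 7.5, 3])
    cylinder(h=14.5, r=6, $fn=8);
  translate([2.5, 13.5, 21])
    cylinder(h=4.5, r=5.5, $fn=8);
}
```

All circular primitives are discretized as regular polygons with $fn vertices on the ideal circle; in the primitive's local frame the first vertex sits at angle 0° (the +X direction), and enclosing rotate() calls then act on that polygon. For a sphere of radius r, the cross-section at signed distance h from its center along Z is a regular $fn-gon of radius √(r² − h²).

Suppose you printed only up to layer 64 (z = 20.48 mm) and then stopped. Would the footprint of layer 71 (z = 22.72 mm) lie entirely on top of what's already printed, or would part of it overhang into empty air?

entirely on top

Compare the two slices. At z = 20.48: the sphere: section is a regular 8-gon, circumradius = √(r²−h²) = √(12²−8.48²) = 8.491 (area = (8/2)·8.491²·sin(360°/8) = 203.90 mm²); the cylinder at (11, 7.5) does not reach this height (z outside [3, 17.5]); the cylinder at (2.5, 13.5) does not reach this height (z outside [21, 25.5]); After the difference (first − rest): none of the subtracted shapes is present at this height, so the r=12 sphere is unchanged — area = 203.90 mm². At z = 22.72: the r=12 sphere contributes a regular 8-gon of circumradius √(12²−10.72²) = 5.393 (area = (8/2)·5.393²·sin(360°/8) = 82.26 mm²); the cylinder at (11, 7.5) does not reach this height (z outside [3, 17.5]); the r=5.5 cylinder at (2.5, 13.5) contributes a regular 8-gon of circumradius 5.5 (area = (8/2)·5.500²·sin(360°/8) = 85.56 mm²); Taking the first minus the rest: starting from the r=12 sphere (82.26 mm²), the r=5.5 cylinder at (2.5, 13.5) misses the remaining region (no effect) — area = 82.26 mm². Checking containment: the cross-section at z = 22.72 is a subset of the cross-section at z = 20.48.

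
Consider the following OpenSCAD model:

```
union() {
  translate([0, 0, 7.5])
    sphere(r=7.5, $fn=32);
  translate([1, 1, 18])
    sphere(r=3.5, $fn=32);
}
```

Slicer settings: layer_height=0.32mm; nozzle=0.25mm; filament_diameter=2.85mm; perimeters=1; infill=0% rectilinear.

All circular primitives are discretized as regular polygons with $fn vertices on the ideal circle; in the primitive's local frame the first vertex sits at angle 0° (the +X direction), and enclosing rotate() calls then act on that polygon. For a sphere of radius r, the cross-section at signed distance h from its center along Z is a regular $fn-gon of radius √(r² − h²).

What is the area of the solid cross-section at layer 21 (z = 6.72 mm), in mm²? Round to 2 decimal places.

At z = 6.72 mm: the sphere: section is a regular 32-gon, circumradius = √(r²−h²) = √(7.5²−0.78²) = 7.459 (area = (32/2)·7.459²·sin(360°/32) = 173.68 mm²); the sphere at (1, 1) does not reach this height (|z−center|=11.280 > r=3.5); Merging all regions: only the r=7.5 sphere is present, so the union is just that shape — area = 173.68 mm². Overall, the cross-section is a single solid region. Net area = 173.68 mm².

173.68 mm²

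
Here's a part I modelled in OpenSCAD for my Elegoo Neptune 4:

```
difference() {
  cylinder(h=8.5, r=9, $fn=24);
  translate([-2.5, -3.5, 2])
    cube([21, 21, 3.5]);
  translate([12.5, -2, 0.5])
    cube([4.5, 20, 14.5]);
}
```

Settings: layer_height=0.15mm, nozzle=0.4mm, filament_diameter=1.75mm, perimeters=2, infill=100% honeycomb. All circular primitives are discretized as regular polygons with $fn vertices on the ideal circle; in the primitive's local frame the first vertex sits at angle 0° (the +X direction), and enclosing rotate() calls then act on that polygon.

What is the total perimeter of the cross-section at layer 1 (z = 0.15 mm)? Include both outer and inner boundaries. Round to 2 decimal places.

At z = 0.15 mm: the cylinder: section is a regular 24-gon, circumradius r=9 (perimeter = 2·24·9.000·sin(180°/24) = 56.39 mm); the cube at (-2.5, -3.5) is not intersected at this z (z outside [2, 5.5]); the cube at (12.5, -2) is not intersected at this z (z outside [0.5, 15]); After the difference (first − rest): none of the subtracted shapes is present at this height, so the r=9 cylinder is unchanged — boundary = 56.39 mm. Overall, the cross-section is a single solid region. Total boundary length (outer) = 56.39 mm.

56.39 mm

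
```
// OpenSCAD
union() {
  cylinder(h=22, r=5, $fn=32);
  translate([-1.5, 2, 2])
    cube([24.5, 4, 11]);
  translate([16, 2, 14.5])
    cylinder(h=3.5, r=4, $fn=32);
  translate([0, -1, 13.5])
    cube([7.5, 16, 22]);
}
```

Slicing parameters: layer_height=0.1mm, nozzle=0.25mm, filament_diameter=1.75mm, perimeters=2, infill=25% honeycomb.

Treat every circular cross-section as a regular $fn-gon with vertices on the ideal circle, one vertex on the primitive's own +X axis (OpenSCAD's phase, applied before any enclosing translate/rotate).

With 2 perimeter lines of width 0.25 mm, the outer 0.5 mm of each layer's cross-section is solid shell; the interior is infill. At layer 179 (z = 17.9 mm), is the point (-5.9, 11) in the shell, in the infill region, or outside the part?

At z = 17.9 mm: the cylinder: section is a regular 32-gon, circumradius r=5; the cube at (-1.5, 2) is absent (z outside [2, 13]); the r=4 cylinder at (16, 2) gives a regular 32-gon of circumradius 4 (constant along its height); the cube at (0, -1) (footprint 7.5×16) is included at this height; Combining (union): the regions partially overlap (shared area 24.46 mm²), so overlapping operands fuse into one piece — 2 connected regions. Overall, the cross-section has 2 separate islands. The nearest boundary edge runs (0.00, 5.00)→(0.00, 15.00); distance from the point to it = 5.90 mm. The point is not inside any of the regions above, so it lies outside the cross-section (5.90 mm from the nearest boundary).

outside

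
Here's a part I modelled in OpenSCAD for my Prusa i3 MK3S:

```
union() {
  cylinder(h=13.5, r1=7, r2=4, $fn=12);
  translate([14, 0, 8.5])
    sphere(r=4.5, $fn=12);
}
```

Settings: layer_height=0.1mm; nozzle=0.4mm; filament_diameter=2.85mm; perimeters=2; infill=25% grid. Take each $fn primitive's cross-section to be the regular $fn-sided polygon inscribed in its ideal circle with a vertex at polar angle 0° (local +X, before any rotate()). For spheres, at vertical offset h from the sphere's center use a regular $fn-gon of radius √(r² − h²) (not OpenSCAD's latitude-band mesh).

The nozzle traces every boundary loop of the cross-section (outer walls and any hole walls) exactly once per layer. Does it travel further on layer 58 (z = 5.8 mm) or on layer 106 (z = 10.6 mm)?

Layer 58 (z = 5.8): the cone (r1=7→r2=4) has section circumradius 5.711 here — a regular 12-gon (perimeter = 2·12·5.711·sin(180°/12) = 35.48 mm); the r=4.5 sphere at (14, 0) contributes a regular 12-gon of circumradius √(4.5²−2.7²) = 3.600 (perimeter = 2·12·3.600·sin(180°/12) = 22.36 mm); Taking the union: the 2 present regions are separate (no shared area or edge), so areas and boundary lengths simply add and each stays a separate island — boundary = 57.84 mm. So its perimeter = 57.84 mm. Layer 106 (z = 10.6): the cone contributes a regular 12-gon of circumradius 4.644 (interpolated between r1=7 and r2=4 at t=0.785) (perimeter = 2·12·4.644·sin(180°/12) = 28.85 mm); the r=4.5 sphere at (14, 0) slices to a regular 12-gon of circumradius 3.980 (√(r²−h²) with h=2.1 from center) (perimeter = 2·12·3.980·sin(180°/12) = 24.72 mm); Combining (union): the 2 present regions are separate (no shared area or edge), so areas and boundary lengths simply add and each stays a separate island — boundary = 53.57 mm. So its perimeter = 53.57 mm. Layer 58 is larger (57.84 vs 53.57 mm).

layer 58 (z = 5.8 mm)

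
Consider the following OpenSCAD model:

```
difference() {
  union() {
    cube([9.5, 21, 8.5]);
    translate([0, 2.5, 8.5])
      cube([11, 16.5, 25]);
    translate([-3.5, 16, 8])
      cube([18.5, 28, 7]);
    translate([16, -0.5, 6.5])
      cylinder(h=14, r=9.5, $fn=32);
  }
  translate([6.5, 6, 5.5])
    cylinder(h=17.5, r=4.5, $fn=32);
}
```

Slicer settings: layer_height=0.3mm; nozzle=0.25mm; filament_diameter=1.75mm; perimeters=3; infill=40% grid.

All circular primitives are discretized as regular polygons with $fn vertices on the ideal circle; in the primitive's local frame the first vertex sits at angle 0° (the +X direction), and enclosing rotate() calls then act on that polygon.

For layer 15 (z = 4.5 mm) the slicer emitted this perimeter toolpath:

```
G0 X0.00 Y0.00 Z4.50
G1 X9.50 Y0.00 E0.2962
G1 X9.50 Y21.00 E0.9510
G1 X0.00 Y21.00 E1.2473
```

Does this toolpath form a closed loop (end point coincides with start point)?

no

Start point (G0): (0.00, 0.00). End point (last G1): the path does not return to the start — open.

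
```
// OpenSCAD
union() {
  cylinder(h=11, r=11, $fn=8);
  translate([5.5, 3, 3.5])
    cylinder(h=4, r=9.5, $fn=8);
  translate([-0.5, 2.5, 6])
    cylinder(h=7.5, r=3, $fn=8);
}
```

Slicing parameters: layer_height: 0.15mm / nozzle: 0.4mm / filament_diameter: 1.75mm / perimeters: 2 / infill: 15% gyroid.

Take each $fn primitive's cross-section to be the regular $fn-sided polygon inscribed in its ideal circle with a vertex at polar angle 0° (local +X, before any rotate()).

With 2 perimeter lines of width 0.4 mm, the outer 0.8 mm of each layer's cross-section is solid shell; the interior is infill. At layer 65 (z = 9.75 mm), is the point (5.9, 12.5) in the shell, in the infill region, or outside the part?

At z = 9.75 mm: the r=11 cylinder contributes a regular 8-gon of circumradius 11; the cylinder at (5.5, 3) does not reach this height (z outside [3.5, 7.5]); the r=3 cylinder at (-0.5, 2.5) gives a regular 8-gon of circumradius 3 (constant along its height); Taking the union: the r=3 cylinder at (-0.5, 2.5) lies entirely inside the r=11 cylinder, so the union is just the r=11 cylinder — 1 connected region. Overall, the cross-section is a single solid region. The nearest boundary edge runs (0.00, 11.00)→(7.78, 7.78); distance from the point to it = 3.64 mm. The point is not inside any of the regions above, so it lies outside the cross-section (3.64 mm from the nearest boundary).

outside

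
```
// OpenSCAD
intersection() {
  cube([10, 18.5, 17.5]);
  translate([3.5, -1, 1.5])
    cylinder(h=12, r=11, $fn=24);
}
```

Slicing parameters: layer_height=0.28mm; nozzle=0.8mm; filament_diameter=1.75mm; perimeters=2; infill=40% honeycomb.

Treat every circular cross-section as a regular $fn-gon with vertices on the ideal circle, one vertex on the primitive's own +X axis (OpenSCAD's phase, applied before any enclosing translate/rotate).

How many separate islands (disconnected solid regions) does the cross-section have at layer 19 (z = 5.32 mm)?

At z = 5.32 mm: the cube (footprint 10×18.5) is included at this height; the r=11 cylinder at (3.5, -1) contributes a regular 24-gon of circumradius 11; Taking the intersection: the r=11 cylinder at (3.5, -1) partially overlaps the 10×18.5 cube; clipping to the common part keeps 94.29 mm² — 1 connected region. Overall, the cross-section is a single solid region. Island count = 1.

1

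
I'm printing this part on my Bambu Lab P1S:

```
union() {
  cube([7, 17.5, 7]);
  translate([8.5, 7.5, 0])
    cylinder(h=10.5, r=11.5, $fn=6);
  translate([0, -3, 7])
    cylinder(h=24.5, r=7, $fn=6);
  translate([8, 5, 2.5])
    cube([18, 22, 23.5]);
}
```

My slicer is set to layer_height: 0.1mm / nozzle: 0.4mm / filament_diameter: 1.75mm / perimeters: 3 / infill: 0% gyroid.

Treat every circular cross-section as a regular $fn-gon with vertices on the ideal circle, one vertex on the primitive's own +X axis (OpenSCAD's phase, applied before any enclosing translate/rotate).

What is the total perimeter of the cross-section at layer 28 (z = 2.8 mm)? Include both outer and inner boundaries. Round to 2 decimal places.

At z = 2.8 mm: the cube (footprint 7×17.5) is included at this height (perimeter 49.00 mm); the r=11.5 cylinder at (8.5, 7.5) contributes a regular 6-gon of circumradius 11.5 (perimeter = 2·6·11.500·sin(180°/6) = 69.00 mm); the cylinder at (0, -3) does not reach this height (z outside [7, 31.5]); the cube at (8, 5) is present — its section is the full 18×22 rectangle (perimeter 80.00 mm); Combining (union): the regions partially overlap (shared area 233.21 mm²), so the edge portions inside another operand are dropped and the merged outline is re-measured after clipping — boundary = 108.42 mm. Overall, the cross-section is a single solid region. Total boundary length (outer) = 108.42 mm.

108.42 mm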